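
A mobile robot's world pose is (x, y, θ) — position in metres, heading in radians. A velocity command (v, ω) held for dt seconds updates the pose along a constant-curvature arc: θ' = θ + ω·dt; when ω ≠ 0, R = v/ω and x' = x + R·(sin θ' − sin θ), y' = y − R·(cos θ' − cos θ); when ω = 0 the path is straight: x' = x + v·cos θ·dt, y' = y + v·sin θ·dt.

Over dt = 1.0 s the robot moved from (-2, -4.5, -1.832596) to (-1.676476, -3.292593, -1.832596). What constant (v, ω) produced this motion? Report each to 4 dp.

v = -1.2500, ω = 0.0000

Δθ = -1.832596 − -1.832596 = 0.000000
ω = Δθ/dt = 0.000000/1.0 = 0.0000
ω = 0 → v = (Δx·cos θ + Δy·sin θ)/dt = -1.2500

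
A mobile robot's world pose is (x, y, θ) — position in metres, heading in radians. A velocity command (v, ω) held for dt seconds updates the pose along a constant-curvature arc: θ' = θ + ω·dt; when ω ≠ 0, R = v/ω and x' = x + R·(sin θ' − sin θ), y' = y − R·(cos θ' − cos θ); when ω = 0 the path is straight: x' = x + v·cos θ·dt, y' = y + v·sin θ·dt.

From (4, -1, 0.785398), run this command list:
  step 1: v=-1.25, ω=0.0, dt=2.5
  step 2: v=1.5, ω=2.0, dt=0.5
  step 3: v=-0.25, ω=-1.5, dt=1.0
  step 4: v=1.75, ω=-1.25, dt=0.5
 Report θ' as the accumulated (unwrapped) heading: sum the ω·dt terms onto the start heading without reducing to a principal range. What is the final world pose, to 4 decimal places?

(2.7373, -2.7384, -0.3396)

step 1: θ'=0.7854 (straight) → pose (1.7903, -3.2097, 0.7854)
step 2: θ'=1.7854 (R=0.7500) → pose (1.9928, -2.5197, 1.7854)
step 3: θ'=0.2854 (R=0.1667) → pose (1.8768, -2.7151, 0.2854)
step 4: θ'=-0.3396 (R=-1.4000) → pose (2.7373, -2.7384, -0.3396)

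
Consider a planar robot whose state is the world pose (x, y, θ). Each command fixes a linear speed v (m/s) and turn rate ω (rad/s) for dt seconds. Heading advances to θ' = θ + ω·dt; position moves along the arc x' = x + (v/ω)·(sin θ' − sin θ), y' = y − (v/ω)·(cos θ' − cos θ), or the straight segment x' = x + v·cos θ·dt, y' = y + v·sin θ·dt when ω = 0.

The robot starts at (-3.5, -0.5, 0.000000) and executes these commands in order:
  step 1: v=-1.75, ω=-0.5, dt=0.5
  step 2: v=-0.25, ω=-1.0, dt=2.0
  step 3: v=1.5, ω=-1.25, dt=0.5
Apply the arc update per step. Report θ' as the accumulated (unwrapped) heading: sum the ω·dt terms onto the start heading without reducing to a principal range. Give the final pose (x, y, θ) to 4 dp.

step 1: θ'=-0.2500 (R=3.5000) → pose (-4.3659, -0.3912, -0.2500)
step 2: θ'=-2.2500 (R=0.2500) → pose (-4.4986, 0.0081, -2.2500)
step 3: θ'=-2.8750 (R=-1.2000) → pose (-5.1161, -0.3957, -2.8750)

(-5.1161, -0.3957, -2.8750)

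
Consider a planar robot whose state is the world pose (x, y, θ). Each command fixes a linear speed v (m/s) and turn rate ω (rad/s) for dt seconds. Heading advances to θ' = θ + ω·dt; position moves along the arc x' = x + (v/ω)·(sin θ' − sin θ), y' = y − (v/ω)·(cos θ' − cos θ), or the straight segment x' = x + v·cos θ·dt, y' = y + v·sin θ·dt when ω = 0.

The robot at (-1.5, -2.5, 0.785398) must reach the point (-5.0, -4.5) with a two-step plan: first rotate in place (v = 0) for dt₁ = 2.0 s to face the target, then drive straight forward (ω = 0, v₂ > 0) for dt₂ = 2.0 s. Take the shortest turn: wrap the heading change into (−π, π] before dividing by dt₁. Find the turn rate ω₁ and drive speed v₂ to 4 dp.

heading to target = atan2(-4.5−-2.5, -5−-1.5) = -2.6224
Δθ = wrap(-2.6224 − 0.7854) = 2.8753; ω₁ = Δθ/dt₁ = 1.4377
distance = √((-5−-1.5)² + (-4.5−-2.5)²) = 4.0311; v₂ = distance/dt₂ = 2.0156

ω₁ = 1.4377, v₂ = 2.0156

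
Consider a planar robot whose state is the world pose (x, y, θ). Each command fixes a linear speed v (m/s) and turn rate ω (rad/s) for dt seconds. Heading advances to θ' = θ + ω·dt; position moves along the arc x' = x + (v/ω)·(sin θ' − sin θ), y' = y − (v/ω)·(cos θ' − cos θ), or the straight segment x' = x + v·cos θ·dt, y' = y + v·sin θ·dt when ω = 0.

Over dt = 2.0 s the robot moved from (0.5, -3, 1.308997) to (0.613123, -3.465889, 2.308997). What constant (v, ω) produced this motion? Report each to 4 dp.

Δθ = 2.308997 − 1.308997 = 1.000000
ω = Δθ/dt = 1.000000/2.0 = 0.5000
R = −Δy/(cos θ' − cos θ) = -0.5000
v = R·ω = -0.5000·0.5000 = -0.2500

v = -0.2500, ω = 0.5000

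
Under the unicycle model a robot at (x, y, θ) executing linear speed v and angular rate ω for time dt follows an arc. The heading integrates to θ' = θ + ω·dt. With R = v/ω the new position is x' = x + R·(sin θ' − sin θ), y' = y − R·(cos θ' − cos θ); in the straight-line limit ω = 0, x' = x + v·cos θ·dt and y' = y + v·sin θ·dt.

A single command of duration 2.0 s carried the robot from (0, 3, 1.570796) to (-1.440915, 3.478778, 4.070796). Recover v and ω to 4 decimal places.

Δθ = 4.070796 − 1.570796 = 2.500000
ω = Δθ/dt = 2.500000/2.0 = 1.2500
R = Δx/(sin θ' − sin θ) = 0.8000
v = R·ω = 0.8000·1.2500 = 1.0000

v = 1.0000, ω = 1.2500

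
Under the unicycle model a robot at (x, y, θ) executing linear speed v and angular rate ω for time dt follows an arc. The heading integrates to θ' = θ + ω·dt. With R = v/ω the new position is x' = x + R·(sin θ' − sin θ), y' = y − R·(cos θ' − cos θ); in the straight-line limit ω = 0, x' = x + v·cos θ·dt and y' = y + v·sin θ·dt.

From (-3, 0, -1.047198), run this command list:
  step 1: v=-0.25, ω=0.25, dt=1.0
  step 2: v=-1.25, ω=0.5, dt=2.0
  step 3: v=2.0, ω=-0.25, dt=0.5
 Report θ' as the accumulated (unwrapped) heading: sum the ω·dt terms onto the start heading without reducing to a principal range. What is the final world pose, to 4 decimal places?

(-4.4531, 1.0404, 0.0778)

step 1: θ'=-0.7972 (R=-1.0000) → pose (-3.1506, 0.1987, -0.7972)
step 2: θ'=0.2028 (R=-2.5000) → pose (-5.4427, 0.9007, 0.2028)
step 3: θ'=0.0778 (R=-8.0000) → pose (-4.4531, 1.0404, 0.0778)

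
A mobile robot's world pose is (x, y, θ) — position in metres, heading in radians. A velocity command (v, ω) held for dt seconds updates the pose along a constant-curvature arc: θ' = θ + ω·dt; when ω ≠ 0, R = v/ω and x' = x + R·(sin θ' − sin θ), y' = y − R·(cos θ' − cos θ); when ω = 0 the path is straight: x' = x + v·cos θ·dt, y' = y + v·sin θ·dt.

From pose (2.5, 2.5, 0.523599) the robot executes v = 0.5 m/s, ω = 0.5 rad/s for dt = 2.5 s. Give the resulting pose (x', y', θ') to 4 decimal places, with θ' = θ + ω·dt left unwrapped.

θ' = 0.5236 + 0.5·2.5 = 1.7736
R = v/ω = 0.5/0.5 = 1.0000
x' = 2.5 + 1.0000·(sin 1.7736 − sin 0.5236) = 2.9795
y' = 2.5 − 1.0000·(cos 1.7736 − cos 0.5236) = 3.5674

(2.9795, 3.5674, 1.7736)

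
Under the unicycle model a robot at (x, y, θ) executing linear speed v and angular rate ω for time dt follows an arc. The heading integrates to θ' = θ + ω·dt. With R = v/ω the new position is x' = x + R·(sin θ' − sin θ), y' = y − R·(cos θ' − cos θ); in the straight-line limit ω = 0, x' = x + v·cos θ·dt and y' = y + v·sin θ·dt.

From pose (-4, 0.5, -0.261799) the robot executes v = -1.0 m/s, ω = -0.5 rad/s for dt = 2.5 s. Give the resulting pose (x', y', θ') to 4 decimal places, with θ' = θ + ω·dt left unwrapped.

θ' = -0.2618 + -0.5·2.5 = -1.5118
R = v/ω = -1.0/-0.5 = 2.0000
x' = -4 + 2.0000·(sin -1.5118 − sin -0.2618) = -5.4789
y' = 0.5 − 2.0000·(cos -1.5118 − cos -0.2618) = 2.3139

(-5.4789, 2.3139, -1.5118)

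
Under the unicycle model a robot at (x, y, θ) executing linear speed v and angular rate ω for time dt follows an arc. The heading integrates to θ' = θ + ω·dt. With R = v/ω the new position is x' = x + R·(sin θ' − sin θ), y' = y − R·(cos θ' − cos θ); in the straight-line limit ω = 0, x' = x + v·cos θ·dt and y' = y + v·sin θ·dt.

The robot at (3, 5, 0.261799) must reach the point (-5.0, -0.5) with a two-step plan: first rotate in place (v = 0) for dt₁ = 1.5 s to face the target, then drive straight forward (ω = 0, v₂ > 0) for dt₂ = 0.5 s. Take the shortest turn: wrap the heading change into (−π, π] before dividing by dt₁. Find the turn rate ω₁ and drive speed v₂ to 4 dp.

heading to target = atan2(-0.5−5, -5−3) = -2.5393
Δθ = wrap(-2.5393 − 0.2618) = -2.8011; ω₁ = Δθ/dt₁ = -1.8674
distance = √((-5−3)² + (-0.5−5)²) = 9.7082; v₂ = distance/dt₂ = 19.4165

ω₁ = -1.8674, v₂ = 19.4165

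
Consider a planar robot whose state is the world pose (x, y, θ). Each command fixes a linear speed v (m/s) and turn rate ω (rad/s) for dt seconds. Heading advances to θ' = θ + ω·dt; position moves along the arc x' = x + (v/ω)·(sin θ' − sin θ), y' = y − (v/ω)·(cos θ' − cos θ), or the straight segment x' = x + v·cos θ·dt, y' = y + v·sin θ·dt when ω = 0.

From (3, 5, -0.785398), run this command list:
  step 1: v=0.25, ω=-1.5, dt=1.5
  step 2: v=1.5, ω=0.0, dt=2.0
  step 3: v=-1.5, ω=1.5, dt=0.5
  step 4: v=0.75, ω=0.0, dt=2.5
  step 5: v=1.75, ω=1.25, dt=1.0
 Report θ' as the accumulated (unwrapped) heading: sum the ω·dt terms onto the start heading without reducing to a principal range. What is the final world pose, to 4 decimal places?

step 1: θ'=-3.0354 (R=-0.1667) → pose (2.8998, 4.7164, -3.0354)
step 2: θ'=-3.0354 (straight) → pose (-0.0833, 4.3984, -3.0354)
step 3: θ'=-2.2854 (R=-1.0000) → pose (0.5661, 4.7375, -2.2854)
step 4: θ'=-2.2854 (straight) → pose (-0.6626, 3.3212, -2.2854)
step 5: θ'=-1.0354 (R=1.4000) → pose (-0.8092, 1.6895, -1.0354)

(-0.8092, 1.6895, -1.0354)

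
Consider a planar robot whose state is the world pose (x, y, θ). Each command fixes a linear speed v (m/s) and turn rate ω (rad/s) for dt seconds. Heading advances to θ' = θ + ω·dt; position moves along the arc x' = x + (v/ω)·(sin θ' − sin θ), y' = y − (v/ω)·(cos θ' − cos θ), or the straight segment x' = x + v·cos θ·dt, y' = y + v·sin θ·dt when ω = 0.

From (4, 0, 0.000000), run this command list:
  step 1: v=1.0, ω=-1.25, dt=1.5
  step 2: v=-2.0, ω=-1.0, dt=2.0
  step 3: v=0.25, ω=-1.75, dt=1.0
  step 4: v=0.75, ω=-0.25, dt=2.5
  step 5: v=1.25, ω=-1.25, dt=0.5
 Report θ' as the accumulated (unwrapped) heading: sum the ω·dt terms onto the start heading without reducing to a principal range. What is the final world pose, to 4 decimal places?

(10.3451, 0.5218, -6.8750)

step 1: θ'=-1.8750 (R=-0.8000) → pose (4.7633, -1.0396, -1.8750)
step 2: θ'=-3.8750 (R=2.0000) → pose (8.0102, -0.1529, -3.8750)
step 3: θ'=-5.6250 (R=-0.1429) → pose (8.0185, 0.0662, -5.6250)
step 4: θ'=-6.2500 (R=-3.0000) → pose (9.7540, 0.6913, -6.2500)
step 5: θ'=-6.8750 (R=-1.0000) → pose (10.3451, 0.5218, -6.8750)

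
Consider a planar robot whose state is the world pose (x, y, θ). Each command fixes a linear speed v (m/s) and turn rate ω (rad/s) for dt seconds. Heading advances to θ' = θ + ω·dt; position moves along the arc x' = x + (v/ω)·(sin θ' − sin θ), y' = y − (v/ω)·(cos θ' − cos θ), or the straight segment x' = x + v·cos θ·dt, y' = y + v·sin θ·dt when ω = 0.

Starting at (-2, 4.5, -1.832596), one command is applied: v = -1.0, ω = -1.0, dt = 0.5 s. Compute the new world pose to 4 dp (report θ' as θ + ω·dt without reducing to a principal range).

θ' = -1.8326 + -1.0·0.5 = -2.3326
R = v/ω = -1.0/-1.0 = 1.0000
x' = -2 + 1.0000·(sin -2.3326 − sin -1.8326) = -1.7577
y' = 4.5 − 1.0000·(cos -2.3326 − cos -1.8326) = 4.9314

(-1.7577, 4.9314, -2.3326)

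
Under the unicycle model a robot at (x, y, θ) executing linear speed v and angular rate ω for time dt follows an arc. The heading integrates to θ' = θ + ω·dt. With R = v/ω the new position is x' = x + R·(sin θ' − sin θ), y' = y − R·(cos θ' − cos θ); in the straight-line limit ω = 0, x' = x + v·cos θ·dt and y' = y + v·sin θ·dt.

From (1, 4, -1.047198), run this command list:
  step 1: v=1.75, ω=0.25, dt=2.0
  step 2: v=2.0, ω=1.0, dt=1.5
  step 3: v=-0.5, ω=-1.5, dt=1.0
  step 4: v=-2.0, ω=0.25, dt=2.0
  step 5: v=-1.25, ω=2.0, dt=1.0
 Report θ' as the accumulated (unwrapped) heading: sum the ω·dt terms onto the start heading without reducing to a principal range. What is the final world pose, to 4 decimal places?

(1.2513, 2.2816, 1.9528)

step 1: θ'=-0.5472 (R=7.0000) → pose (3.4201, 1.5221, -0.5472)
step 2: θ'=0.9528 (R=2.0000) → pose (6.0908, 2.0713, 0.9528)
step 3: θ'=-0.5472 (R=0.3333) → pose (5.6457, 1.9797, -0.5472)
step 4: θ'=-0.0472 (R=-8.0000) → pose (1.8607, 3.1389, -0.0472)
step 5: θ'=1.9528 (R=-0.6250) → pose (1.2513, 2.2816, 1.9528)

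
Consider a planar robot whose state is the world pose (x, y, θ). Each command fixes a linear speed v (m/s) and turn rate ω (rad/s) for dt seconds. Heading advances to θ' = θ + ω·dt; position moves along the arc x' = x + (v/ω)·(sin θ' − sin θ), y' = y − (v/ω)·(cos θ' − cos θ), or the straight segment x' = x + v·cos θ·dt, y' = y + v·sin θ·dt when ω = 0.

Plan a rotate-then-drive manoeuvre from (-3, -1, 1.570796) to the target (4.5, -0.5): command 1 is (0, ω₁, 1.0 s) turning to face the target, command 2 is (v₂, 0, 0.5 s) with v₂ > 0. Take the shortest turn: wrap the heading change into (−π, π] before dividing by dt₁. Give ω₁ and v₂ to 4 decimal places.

heading to target = atan2(-0.5−-1, 4.5−-3) = 0.0666
Δθ = wrap(0.0666 − 1.5708) = -1.5042; ω₁ = Δθ/dt₁ = -1.5042
distance = √((4.5−-3)² + (-0.5−-1)²) = 7.5166; v₂ = distance/dt₂ = 15.0333

ω₁ = -1.5042, v₂ = 15.0333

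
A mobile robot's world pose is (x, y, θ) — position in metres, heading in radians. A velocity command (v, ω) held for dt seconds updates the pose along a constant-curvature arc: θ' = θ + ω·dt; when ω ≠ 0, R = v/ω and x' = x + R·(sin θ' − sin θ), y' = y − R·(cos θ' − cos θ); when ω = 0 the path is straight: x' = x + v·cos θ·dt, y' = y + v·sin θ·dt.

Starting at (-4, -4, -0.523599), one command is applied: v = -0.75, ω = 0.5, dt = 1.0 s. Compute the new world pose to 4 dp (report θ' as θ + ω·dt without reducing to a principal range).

θ' = -0.5236 + 0.5·1.0 = -0.0236
R = v/ω = -0.75/0.5 = -1.5000
x' = -4 + -1.5000·(sin -0.0236 − sin -0.5236) = -4.7146
y' = -4 − -1.5000·(cos -0.0236 − cos -0.5236) = -3.7995

(-4.7146, -3.7995, -0.0236)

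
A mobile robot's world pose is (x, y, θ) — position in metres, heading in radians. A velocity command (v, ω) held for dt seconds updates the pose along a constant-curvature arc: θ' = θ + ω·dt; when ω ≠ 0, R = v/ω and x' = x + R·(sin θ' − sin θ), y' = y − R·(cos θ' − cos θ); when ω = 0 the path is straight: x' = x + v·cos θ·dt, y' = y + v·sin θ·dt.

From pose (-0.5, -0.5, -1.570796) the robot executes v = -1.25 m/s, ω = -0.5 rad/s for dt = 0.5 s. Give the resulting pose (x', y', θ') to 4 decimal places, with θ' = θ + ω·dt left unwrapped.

θ' = -1.5708 + -0.5·0.5 = -1.8208
R = v/ω = -1.25/-0.5 = 2.5000
x' = -0.5 + 2.5000·(sin -1.8208 − sin -1.5708) = -0.4223
y' = -0.5 − 2.5000·(cos -1.8208 − cos -1.5708) = 0.1185

(-0.4223, 0.1185, -1.8208)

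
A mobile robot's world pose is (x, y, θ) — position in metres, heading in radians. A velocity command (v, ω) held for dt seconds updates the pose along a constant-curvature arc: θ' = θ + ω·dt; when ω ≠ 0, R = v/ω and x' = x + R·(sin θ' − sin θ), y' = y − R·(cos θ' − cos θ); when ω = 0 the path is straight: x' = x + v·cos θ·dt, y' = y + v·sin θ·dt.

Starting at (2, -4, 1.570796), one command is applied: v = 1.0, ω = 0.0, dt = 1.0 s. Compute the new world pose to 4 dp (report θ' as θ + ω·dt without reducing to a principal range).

θ' = 1.5708 + 0.0·1.0 = 1.5708
ω = 0 → straight: x' = 2 + 1.0·cos(1.5708)·1.0 = 2.0000
y' = -4 + 1.0·sin(1.5708)·1.0 = -3.0000

(2.0000, -3.0000, 1.5708)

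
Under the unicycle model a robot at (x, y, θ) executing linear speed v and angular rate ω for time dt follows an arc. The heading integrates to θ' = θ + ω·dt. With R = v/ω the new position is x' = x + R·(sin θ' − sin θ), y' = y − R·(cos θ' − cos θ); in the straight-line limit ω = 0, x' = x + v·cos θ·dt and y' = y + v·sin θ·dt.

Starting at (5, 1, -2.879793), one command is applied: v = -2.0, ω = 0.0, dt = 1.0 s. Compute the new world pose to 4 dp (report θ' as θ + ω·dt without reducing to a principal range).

(6.9319, 1.5176, -2.8798)

θ' = -2.8798 + 0.0·1.0 = -2.8798
ω = 0 → straight: x' = 5 + -2.0·cos(-2.8798)·1.0 = 6.9319
y' = 1 + -2.0·sin(-2.8798)·1.0 = 1.5176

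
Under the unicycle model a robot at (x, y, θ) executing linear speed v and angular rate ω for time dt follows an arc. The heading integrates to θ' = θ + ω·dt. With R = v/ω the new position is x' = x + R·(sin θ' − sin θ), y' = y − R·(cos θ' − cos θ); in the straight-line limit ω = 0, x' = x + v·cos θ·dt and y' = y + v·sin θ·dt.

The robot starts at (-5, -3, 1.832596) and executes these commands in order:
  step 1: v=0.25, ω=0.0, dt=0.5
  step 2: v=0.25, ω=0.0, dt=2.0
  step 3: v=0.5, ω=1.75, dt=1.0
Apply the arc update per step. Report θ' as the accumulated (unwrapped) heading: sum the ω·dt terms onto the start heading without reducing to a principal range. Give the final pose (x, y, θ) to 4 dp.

(-5.5597, -2.2119, 3.5826)

step 1: θ'=1.8326 (straight) → pose (-5.0324, -2.8793, 1.8326)
step 2: θ'=1.8326 (straight) → pose (-5.1618, -2.3963, 1.8326)
step 3: θ'=3.5826 (R=0.2857) → pose (-5.5597, -2.2119, 3.5826)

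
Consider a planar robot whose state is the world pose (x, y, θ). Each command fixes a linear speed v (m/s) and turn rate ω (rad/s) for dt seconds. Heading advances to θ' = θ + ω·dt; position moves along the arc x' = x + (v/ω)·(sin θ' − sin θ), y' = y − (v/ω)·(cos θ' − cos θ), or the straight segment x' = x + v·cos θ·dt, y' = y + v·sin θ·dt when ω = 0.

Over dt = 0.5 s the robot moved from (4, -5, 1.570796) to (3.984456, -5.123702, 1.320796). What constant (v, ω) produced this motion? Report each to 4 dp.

Δθ = 1.320796 − 1.570796 = -0.250000
ω = Δθ/dt = -0.250000/0.5 = -0.5000
R = −Δy/(cos θ' − cos θ) = 0.5000
v = R·ω = 0.5000·-0.5000 = -0.2500

v = -0.2500, ω = -0.5000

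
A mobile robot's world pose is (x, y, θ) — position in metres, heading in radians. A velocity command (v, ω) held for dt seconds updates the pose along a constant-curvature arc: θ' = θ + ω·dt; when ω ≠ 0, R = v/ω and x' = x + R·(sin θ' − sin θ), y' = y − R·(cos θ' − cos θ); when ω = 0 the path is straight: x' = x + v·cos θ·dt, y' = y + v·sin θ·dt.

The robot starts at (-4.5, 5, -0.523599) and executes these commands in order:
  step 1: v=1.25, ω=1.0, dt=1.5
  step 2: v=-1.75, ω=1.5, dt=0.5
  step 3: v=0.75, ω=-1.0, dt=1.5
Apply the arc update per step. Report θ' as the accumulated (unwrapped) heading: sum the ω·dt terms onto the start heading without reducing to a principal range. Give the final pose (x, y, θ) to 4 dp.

(-2.4528, 5.3955, 0.2264)

step 1: θ'=0.9764 (R=1.2500) → pose (-2.8394, 5.3825, 0.9764)
step 2: θ'=1.7264 (R=-1.1667) → pose (-3.0254, 4.5484, 1.7264)
step 3: θ'=0.2264 (R=-0.7500) → pose (-2.4528, 5.3955, 0.2264)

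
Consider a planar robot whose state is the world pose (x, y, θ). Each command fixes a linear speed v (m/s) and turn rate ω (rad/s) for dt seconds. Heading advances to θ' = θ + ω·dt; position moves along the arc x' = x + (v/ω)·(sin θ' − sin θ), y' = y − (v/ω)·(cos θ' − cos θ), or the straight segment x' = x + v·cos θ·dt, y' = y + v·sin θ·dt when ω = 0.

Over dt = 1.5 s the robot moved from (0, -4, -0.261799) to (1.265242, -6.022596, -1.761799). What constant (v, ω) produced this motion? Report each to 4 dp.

v = 1.7500, ω = -1.0000

Δθ = -1.761799 − -0.261799 = -1.500000
ω = Δθ/dt = -1.500000/1.5 = -1.0000
R = −Δy/(cos θ' − cos θ) = -1.7500
v = R·ω = -1.7500·-1.0000 = 1.7500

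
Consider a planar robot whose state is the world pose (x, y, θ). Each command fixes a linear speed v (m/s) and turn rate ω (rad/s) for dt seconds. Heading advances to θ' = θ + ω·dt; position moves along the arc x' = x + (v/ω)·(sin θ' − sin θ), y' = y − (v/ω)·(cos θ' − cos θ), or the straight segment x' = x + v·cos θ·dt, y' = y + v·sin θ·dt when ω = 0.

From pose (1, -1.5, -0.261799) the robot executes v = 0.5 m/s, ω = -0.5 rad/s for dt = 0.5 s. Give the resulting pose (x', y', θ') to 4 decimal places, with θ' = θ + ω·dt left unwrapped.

θ' = -0.2618 + -0.5·0.5 = -0.5118
R = v/ω = 0.5/-0.5 = -1.0000
x' = 1 + -1.0000·(sin -0.5118 − sin -0.2618) = 1.2309
y' = -1.5 − -1.0000·(cos -0.5118 − cos -0.2618) = -1.5941

(1.2309, -1.5941, -0.5118)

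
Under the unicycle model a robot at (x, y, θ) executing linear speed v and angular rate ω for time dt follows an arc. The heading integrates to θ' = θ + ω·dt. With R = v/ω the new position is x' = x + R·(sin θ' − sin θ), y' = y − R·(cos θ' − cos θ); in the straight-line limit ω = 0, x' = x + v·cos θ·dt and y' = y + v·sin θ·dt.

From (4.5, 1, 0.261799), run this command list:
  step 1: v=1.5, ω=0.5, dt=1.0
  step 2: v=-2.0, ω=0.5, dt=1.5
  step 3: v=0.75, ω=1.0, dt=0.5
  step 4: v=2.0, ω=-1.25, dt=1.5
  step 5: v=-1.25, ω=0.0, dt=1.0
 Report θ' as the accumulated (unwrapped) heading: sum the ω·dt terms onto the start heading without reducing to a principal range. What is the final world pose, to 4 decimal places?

(4.4820, 1.5304, 0.1368)

step 1: θ'=0.7618 (R=3.0000) → pose (5.7942, 1.7270, 0.7618)
step 2: θ'=1.5118 (R=-4.0000) → pose (4.5621, -0.9315, 1.5118)
step 3: θ'=2.0118 (R=0.7500) → pose (4.4916, -0.5672, 2.0118)
step 4: θ'=0.1368 (R=-1.6000) → pose (5.7203, 1.7008, 0.1368)
step 5: θ'=0.1368 (straight) → pose (4.4820, 1.5304, 0.1368)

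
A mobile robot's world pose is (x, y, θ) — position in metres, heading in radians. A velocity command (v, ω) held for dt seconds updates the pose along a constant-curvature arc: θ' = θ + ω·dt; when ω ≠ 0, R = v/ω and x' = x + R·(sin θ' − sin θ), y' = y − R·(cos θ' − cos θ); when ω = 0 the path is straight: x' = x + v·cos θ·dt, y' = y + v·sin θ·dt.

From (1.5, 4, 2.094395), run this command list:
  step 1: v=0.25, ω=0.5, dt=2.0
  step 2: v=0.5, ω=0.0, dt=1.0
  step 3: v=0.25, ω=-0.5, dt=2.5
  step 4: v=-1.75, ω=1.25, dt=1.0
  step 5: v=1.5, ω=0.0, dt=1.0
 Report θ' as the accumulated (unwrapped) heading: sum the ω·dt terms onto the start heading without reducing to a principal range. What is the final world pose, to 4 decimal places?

step 1: θ'=3.0944 (R=0.5000) → pose (1.0906, 4.2494, 3.0944)
step 2: θ'=3.0944 (straight) → pose (0.5911, 4.2730, 3.0944)
step 3: θ'=1.8444 (R=-0.5000) → pose (0.1333, 4.6374, 1.8444)
step 4: θ'=3.0944 (R=-1.4000) → pose (1.4152, 3.6172, 3.0944)
step 5: θ'=3.0944 (straight) → pose (-0.0831, 3.6880, 3.0944)

(-0.0831, 3.6880, 3.0944)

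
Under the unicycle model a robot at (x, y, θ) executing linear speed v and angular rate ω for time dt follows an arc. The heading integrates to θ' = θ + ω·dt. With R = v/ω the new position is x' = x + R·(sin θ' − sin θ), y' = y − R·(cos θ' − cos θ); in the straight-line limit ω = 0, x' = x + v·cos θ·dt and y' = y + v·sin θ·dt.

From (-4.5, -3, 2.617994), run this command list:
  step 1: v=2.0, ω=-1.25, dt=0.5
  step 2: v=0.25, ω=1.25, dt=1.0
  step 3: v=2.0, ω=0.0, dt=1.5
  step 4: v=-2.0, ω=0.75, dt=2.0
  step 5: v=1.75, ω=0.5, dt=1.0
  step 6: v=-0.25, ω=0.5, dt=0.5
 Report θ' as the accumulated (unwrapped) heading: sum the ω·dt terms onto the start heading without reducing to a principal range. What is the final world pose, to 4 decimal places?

(-5.5477, -1.2873, 5.4930)

step 1: θ'=1.9930 (R=-1.6000) → pose (-5.1595, -2.2700, 1.9930)
step 2: θ'=3.2430 (R=0.2000) → pose (-5.3622, -2.1530, 3.2430)
step 3: θ'=3.2430 (straight) → pose (-8.3468, -2.4566, 3.2430)
step 4: θ'=4.7430 (R=-2.6667) → pose (-5.9513, 0.2779, 4.7430)
step 5: θ'=5.2430 (R=3.5000) → pose (-5.4717, -1.3862, 5.2430)
step 6: θ'=5.4930 (R=-0.5000) → pose (-5.5477, -1.2873, 5.4930)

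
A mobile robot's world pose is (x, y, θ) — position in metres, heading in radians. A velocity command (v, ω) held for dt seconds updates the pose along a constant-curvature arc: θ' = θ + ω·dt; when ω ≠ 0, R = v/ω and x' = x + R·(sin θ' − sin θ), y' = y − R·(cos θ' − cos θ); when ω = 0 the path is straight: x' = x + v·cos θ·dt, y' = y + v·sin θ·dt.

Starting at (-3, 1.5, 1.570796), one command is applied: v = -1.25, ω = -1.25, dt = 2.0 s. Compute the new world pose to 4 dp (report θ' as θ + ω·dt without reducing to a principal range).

(-4.8011, 0.9015, -0.9292)

θ' = 1.5708 + -1.25·2.0 = -0.9292
R = v/ω = -1.25/-1.25 = 1.0000
x' = -3 + 1.0000·(sin -0.9292 − sin 1.5708) = -4.8011
y' = 1.5 − 1.0000·(cos -0.9292 − cos 1.5708) = 0.9015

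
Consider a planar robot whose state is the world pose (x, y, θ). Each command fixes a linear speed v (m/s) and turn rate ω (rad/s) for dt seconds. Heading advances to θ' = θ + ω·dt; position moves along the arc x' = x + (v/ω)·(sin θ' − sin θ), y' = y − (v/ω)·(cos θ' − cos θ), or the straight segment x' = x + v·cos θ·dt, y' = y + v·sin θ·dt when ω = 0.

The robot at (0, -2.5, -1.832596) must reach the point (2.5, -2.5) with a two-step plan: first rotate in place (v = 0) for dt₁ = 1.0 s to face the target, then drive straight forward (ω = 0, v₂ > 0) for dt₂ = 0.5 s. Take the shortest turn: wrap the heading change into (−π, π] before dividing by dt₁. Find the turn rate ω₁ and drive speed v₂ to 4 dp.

ω₁ = 1.8326, v₂ = 5.0000

heading to target = atan2(-2.5−-2.5, 2.5−0) = 0.0000
Δθ = wrap(0.0000 − -1.8326) = 1.8326; ω₁ = Δθ/dt₁ = 1.8326
distance = √((2.5−0)² + (-2.5−-2.5)²) = 2.5000; v₂ = distance/dt₂ = 5.0000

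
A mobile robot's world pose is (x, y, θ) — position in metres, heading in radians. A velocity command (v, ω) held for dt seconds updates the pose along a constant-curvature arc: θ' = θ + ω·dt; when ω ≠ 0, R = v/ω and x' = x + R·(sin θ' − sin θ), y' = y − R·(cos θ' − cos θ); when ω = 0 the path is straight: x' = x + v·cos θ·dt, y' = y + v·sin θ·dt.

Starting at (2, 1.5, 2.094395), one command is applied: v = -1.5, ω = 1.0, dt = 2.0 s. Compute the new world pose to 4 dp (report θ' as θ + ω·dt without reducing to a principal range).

θ' = 2.0944 + 1.0·2.0 = 4.0944
R = v/ω = -1.5/1.0 = -1.5000
x' = 2 + -1.5000·(sin 4.0944 − sin 2.0944) = 4.5216
y' = 1.5 − -1.5000·(cos 4.0944 − cos 2.0944) = 1.3809

(4.5216, 1.3809, 4.0944)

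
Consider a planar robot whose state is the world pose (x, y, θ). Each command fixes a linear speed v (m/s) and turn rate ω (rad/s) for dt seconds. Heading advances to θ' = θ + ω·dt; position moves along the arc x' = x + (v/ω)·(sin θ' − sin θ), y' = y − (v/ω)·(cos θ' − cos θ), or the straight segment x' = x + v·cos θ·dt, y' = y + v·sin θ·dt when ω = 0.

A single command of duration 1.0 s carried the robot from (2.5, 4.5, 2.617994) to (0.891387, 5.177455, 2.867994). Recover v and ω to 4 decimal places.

v = 1.7500, ω = 0.2500

Δθ = 2.867994 − 2.617994 = 0.250000
ω = Δθ/dt = 0.250000/1.0 = 0.2500
R = Δx/(sin θ' − sin θ) = 7.0000
v = R·ω = 7.0000·0.2500 = 1.7500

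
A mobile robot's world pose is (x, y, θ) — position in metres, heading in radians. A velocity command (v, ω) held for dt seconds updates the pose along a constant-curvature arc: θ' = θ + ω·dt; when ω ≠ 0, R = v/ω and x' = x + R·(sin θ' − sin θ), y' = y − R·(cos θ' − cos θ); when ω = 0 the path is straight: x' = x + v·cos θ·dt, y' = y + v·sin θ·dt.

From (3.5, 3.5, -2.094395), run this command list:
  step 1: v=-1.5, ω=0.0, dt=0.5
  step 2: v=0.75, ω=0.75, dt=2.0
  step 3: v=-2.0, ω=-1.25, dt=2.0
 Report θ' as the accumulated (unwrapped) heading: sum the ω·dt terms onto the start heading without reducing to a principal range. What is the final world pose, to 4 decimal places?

step 1: θ'=-2.0944 (straight) → pose (3.8750, 4.1495, -2.0944)
step 2: θ'=-0.5944 (R=1.0000) → pose (4.1810, 2.8210, -0.5944)
step 3: θ'=-3.0944 (R=1.6000) → pose (5.0015, 5.7448, -3.0944)

(5.0015, 5.7448, -3.0944)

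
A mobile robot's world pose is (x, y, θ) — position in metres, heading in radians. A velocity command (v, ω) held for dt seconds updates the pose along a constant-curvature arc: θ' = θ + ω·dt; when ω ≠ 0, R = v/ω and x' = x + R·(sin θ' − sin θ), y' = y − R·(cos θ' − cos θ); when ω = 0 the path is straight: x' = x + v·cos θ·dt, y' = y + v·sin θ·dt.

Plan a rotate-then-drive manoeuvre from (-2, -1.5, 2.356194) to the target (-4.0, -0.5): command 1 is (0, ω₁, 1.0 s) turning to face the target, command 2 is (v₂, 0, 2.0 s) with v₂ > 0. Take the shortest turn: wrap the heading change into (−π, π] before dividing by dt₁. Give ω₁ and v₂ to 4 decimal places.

heading to target = atan2(-0.5−-1.5, -4−-2) = 2.6779
Δθ = wrap(2.6779 − 2.3562) = 0.3218; ω₁ = Δθ/dt₁ = 0.3218
distance = √((-4−-2)² + (-0.5−-1.5)²) = 2.2361; v₂ = distance/dt₂ = 1.1180

ω₁ = 0.3218, v₂ = 1.1180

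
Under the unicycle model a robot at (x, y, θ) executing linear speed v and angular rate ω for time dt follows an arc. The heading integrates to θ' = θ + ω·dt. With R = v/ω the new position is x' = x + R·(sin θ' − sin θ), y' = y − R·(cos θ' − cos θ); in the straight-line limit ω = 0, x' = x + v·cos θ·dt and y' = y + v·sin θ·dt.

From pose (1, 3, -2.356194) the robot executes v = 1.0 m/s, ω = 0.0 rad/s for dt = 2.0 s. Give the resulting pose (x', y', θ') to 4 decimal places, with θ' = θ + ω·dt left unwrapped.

θ' = -2.3562 + 0.0·2.0 = -2.3562
ω = 0 → straight: x' = 1 + 1.0·cos(-2.3562)·2.0 = -0.4142
y' = 3 + 1.0·sin(-2.3562)·2.0 = 1.5858

(-0.4142, 1.5858, -2.3562)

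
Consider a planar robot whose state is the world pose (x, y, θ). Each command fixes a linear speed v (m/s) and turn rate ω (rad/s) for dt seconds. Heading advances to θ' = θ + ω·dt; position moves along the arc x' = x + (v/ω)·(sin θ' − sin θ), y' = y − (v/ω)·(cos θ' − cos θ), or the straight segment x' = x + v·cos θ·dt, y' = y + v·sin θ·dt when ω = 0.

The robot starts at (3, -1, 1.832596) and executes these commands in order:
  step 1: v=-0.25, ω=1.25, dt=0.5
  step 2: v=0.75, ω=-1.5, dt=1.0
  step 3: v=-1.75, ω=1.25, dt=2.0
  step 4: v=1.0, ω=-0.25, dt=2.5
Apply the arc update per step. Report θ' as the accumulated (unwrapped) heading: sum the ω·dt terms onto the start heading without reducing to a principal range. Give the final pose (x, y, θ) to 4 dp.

step 1: θ'=2.4576 (R=-0.2000) → pose (3.0668, -1.1032, 2.4576)
step 2: θ'=0.9576 (R=-0.5000) → pose (2.9738, -0.4280, 0.9576)
step 3: θ'=3.4576 (R=-1.4000) → pose (4.5539, -2.5643, 3.4576)
step 4: θ'=2.8326 (R=-4.0000) → pose (2.0944, -2.5730, 2.8326)

(2.0944, -2.5730, 2.8326)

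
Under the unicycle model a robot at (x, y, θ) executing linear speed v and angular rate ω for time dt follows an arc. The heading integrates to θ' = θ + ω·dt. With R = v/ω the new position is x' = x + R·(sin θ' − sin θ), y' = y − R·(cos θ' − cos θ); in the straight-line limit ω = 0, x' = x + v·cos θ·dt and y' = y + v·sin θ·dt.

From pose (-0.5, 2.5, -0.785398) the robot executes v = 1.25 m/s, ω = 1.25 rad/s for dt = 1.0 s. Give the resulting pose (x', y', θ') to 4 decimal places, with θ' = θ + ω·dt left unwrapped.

θ' = -0.7854 + 1.25·1.0 = 0.4646
R = v/ω = 1.25/1.25 = 1.0000
x' = -0.5 + 1.0000·(sin 0.4646 − sin -0.7854) = 0.6552
y' = 2.5 − 1.0000·(cos 0.4646 − cos -0.7854) = 2.3131

(0.6552, 2.3131, 0.4646)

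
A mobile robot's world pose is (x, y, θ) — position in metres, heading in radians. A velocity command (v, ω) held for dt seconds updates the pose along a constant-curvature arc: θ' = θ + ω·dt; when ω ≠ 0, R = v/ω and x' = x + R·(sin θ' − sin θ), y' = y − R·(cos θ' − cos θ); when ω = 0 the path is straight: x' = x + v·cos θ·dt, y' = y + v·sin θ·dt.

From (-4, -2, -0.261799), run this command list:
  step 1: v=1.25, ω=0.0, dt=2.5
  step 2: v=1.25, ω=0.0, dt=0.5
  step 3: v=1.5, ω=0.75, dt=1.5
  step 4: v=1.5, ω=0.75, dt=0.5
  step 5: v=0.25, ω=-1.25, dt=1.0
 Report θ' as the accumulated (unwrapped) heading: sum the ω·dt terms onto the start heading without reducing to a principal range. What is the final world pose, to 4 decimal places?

step 1: θ'=-0.2618 (straight) → pose (-0.9815, -2.8088, -0.2618)
step 2: θ'=-0.2618 (straight) → pose (-0.3778, -2.9706, -0.2618)
step 3: θ'=0.8632 (R=2.0000) → pose (1.6597, -2.3387, 0.8632)
step 4: θ'=1.2382 (R=2.0000) → pose (2.0303, -1.6917, 1.2382)
step 5: θ'=-0.0118 (R=-0.2000) → pose (2.2217, -1.5570, -0.0118)

(2.2217, -1.5570, -0.0118)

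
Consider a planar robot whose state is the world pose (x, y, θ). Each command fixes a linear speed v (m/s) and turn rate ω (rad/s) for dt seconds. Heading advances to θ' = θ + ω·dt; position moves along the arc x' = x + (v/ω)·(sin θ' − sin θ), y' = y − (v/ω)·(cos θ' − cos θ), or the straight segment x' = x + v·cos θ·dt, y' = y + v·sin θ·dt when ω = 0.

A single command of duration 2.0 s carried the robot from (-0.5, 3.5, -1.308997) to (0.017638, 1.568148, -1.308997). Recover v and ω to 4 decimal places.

v = 1.0000, ω = 0.0000

Δθ = -1.308997 − -1.308997 = 0.000000
ω = Δθ/dt = 0.000000/2.0 = 0.0000
ω = 0 → v = (Δx·cos θ + Δy·sin θ)/dt = 1.0000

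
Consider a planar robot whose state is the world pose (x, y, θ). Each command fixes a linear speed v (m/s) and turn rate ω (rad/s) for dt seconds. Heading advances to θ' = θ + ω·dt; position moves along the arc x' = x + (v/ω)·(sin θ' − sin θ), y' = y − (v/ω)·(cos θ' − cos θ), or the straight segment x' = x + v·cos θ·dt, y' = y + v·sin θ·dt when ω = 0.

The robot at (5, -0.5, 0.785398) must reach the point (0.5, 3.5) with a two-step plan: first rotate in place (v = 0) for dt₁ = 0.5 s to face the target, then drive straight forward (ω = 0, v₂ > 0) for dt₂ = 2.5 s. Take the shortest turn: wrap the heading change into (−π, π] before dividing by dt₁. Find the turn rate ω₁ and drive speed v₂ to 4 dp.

ω₁ = 3.2591, v₂ = 2.4083

heading to target = atan2(3.5−-0.5, 0.5−5) = 2.4150
Δθ = wrap(2.4150 − 0.7854) = 1.6296; ω₁ = Δθ/dt₁ = 3.2591
distance = √((0.5−5)² + (3.5−-0.5)²) = 6.0208; v₂ = distance/dt₂ = 2.4083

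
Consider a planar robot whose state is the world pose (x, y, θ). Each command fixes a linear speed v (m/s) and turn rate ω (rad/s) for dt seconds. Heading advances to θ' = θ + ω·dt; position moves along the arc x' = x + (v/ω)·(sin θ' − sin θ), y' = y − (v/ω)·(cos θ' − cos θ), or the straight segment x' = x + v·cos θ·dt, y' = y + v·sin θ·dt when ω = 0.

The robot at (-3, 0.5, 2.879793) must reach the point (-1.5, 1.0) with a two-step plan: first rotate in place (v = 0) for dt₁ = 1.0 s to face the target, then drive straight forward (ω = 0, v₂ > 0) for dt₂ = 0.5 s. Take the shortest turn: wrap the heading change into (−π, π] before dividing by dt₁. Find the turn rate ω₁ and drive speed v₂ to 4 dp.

heading to target = atan2(1−0.5, -1.5−-3) = 0.3218
Δθ = wrap(0.3218 − 2.8798) = -2.5580; ω₁ = Δθ/dt₁ = -2.5580
distance = √((-1.5−-3)² + (1−0.5)²) = 1.5811; v₂ = distance/dt₂ = 3.1623

ω₁ = -2.5580, v₂ = 3.1623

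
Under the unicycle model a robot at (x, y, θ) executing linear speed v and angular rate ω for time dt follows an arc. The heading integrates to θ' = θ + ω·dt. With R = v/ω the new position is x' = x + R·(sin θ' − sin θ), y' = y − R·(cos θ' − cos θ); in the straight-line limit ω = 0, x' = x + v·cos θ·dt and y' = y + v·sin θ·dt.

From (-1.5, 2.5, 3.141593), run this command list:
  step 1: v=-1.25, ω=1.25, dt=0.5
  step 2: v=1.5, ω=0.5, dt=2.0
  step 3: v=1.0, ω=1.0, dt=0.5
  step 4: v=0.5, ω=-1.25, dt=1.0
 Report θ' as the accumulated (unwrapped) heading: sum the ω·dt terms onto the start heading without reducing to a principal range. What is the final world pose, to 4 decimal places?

(-2.0401, -0.8454, 4.0166)

step 1: θ'=3.7666 (R=-1.0000) → pose (-0.9149, 2.6890, 3.7666)
step 2: θ'=4.7666 (R=3.0000) → pose (-2.1552, 0.0936, 4.7666)
step 3: θ'=5.2666 (R=1.0000) → pose (-2.0070, -0.3785, 5.2666)
step 4: θ'=4.0166 (R=-0.4000) → pose (-2.0401, -0.8454, 4.0166)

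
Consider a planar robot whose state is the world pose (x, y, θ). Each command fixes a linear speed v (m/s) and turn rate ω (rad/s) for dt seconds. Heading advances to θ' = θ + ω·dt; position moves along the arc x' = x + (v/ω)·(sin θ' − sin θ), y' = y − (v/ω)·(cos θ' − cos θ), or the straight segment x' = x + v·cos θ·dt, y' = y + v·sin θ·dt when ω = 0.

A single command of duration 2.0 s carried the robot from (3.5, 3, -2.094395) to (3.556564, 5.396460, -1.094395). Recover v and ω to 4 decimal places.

Δθ = -1.094395 − -2.094395 = 1.000000
ω = Δθ/dt = 1.000000/2.0 = 0.5000
R = −Δy/(cos θ' − cos θ) = -2.5000
v = R·ω = -2.5000·0.5000 = -1.2500

v = -1.2500, ω = 0.5000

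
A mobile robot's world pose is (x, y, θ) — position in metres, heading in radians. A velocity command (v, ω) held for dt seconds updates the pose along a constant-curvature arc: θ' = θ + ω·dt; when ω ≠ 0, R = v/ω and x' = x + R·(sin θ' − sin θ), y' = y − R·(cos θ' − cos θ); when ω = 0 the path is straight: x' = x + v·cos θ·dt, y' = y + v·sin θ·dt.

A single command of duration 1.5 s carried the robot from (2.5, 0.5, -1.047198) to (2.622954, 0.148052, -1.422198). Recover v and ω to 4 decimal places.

Δθ = -1.422198 − -1.047198 = -0.375000
ω = Δθ/dt = -0.375000/1.5 = -0.2500
R = −Δy/(cos θ' − cos θ) = -1.0000
v = R·ω = -1.0000·-0.2500 = 0.2500

v = 0.2500, ω = -0.2500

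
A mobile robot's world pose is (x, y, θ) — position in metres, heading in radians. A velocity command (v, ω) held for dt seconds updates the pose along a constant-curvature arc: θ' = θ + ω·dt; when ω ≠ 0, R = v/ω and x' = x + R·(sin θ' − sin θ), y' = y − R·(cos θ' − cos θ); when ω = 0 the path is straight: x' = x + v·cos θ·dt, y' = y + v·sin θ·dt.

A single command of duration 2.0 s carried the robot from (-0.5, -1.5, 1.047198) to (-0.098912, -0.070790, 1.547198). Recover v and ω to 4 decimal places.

v = 0.7500, ω = 0.2500

Δθ = 1.547198 − 1.047198 = 0.500000
ω = Δθ/dt = 0.500000/2.0 = 0.2500
R = −Δy/(cos θ' − cos θ) = 3.0000
v = R·ω = 3.0000·0.2500 = 0.7500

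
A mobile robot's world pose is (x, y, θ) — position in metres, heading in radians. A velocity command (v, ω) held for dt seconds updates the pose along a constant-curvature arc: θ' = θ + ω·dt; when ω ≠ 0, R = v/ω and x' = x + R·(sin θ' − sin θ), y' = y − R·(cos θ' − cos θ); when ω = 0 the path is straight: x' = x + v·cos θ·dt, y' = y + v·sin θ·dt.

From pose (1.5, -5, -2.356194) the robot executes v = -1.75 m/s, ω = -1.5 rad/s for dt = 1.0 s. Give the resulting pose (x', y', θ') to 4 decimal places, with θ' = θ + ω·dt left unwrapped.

(3.0895, -4.9437, -3.8562)

θ' = -2.3562 + -1.5·1.0 = -3.8562
R = v/ω = -1.75/-1.5 = 1.1667
x' = 1.5 + 1.1667·(sin -3.8562 − sin -2.3562) = 3.0895
y' = -5 − 1.1667·(cos -3.8562 − cos -2.3562) = -4.9437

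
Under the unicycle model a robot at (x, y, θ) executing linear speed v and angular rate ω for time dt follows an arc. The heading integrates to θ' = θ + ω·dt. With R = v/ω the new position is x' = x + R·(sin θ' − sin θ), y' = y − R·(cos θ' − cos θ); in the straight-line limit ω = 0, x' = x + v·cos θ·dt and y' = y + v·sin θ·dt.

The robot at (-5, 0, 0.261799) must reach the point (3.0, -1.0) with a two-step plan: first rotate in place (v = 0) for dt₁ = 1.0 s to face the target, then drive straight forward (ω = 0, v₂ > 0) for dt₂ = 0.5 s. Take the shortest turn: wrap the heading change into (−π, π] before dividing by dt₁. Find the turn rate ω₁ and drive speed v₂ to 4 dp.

ω₁ = -0.3862, v₂ = 16.1245

heading to target = atan2(-1−0, 3−-5) = -0.1244
Δθ = wrap(-0.1244 − 0.2618) = -0.3862; ω₁ = Δθ/dt₁ = -0.3862
distance = √((3−-5)² + (-1−0)²) = 8.0623; v₂ = distance/dt₂ = 16.1245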